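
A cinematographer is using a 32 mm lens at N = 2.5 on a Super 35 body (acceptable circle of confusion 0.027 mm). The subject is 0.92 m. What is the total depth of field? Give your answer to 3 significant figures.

108 mm

Hyperfocal distance H = f²/(N·c) + f = 32²/(2.5 × 0.027) + 32 = 1024/0.0675 + 32 ≈ 15202.4 mm ≈ 15.20 m.
Near limit Dn = s·(H − f)/(H + s − 2f) = 920 × (15202.4 − 32) / (15202.4 + 920 − 2 × 32) = 920 × 15170.4 / 16058.4 ≈ 869.13 mm.
Far limit Df = s·(H − f)/(H − s) = 920 × (15202.4 − 32) / (15202.4 − 920) = 920 × 15170.4 / 14282.4 ≈ 977.20 mm.
Depth of field = Df − Dn = 977.20 − 869.13 ≈ 108.07 mm.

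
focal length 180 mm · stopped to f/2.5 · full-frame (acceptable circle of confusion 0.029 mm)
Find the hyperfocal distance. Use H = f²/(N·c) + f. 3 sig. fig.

Hyperfocal distance H = f²/(N·c) + f = 180²/(2.5 × 0.029) + 180 = 32400/0.0725 + 180 ≈ 447076.6 mm ≈ 447 m.

447 m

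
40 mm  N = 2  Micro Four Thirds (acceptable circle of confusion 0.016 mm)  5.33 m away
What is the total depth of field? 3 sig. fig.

Hyperfocal distance H = f²/(N·c) + f = 40²/(2 × 0.016) + 40 = 1600/0.032 + 40 ≈ 50040.0 mm ≈ 50.04 m.
Near limit Dn = s·(H − f)/(H + s − 2f) = 5330 × (50040.0 − 40) / (50040.0 + 5330 − 2 × 40) = 5330 × 50000.0 / 55290.0 ≈ 4820.0 mm.
Far limit Df = s·(H − f)/(H − s) = 5330 × (50040.0 − 40) / (50040.0 − 5330) = 5330 × 50000.0 / 44710.0 ≈ 5960.6 mm.
Depth of field = Df − Dn = 5960.6 − 4820.0 ≈ 1140.6 mm ≈ 1.14 m.

1.14 m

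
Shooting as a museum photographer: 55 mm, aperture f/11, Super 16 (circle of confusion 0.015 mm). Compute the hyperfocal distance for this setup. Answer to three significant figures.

18.4 m

Hyperfocal distance H = f²/(N·c) + f = 55²/(11 × 0.015) + 55 = 3025/0.165 + 55 ≈ 18388.3 mm ≈ 18.4 m.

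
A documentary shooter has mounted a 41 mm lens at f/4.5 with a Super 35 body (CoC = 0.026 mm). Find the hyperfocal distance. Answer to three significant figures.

Hyperfocal distance H = f²/(N·c) + f = 41²/(4.5 × 0.026) + 41 = 1681/0.117 + 41 ≈ 14408.5 mm ≈ 14.4 m.

14.4 m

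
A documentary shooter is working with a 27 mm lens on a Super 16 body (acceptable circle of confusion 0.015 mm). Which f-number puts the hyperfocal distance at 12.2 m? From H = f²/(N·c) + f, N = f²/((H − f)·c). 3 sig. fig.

f/3.99

Rearrange H = f²/(N·c) + f for N: N = f² / ((H − f)·c).
N = 27² / ((12200 − 27) × 0.015) = 729 / 182.6 ≈ 3.99.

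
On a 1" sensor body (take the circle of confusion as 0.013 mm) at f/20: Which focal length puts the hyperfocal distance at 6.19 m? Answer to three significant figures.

40.0 mm

From H = f²/(N·c) + f, with f ≪ H: f ≈ √(H·N·c) = √(6190 × 20 × 0.013) = √1609.4 ≈ 40.12 mm.
Exact: f² + N·c·f − N·c·H = 0 ⇒ f = (−N·c + √((N·c)² + 4·N·c·H))/2 = (−0.26 + √6437.7)/2 ≈ 39.988 mm ≈ 40.0 mm.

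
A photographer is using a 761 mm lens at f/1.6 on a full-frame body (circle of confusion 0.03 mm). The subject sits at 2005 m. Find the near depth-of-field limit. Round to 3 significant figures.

Hyperfocal distance H = f²/(N·c) + f = 761²/(1.6 × 0.03) + 761 = 579121/0.048 + 761 ≈ 12065781.8 mm ≈ 12066 m.
Near limit Dn = s·(H − f)/(H + s − 2f) = 2005000 × (12065781.8 − 761) / (12065781.8 + 2005000 − 2 × 761) = 2005000 × 12065020.8 / 14069259.8 ≈ 1719377 mm ≈ 1720 m.

1720 m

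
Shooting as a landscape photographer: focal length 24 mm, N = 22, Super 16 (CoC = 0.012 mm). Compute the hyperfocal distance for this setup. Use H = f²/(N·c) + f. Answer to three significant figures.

2.21 m

Hyperfocal distance H = f²/(N·c) + f = 24²/(22 × 0.012) + 24 = 576/0.264 + 24 ≈ 2205.8 mm ≈ 2.21 m.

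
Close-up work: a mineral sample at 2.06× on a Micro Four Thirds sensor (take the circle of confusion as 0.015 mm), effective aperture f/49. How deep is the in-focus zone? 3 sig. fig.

0.346 mm

At magnification m, DoF ≈ 2·N_eff·c/m² = 2 × 49 × 0.015 / 2.06² = 1.47 / 4.244 ≈ 0.346 mm.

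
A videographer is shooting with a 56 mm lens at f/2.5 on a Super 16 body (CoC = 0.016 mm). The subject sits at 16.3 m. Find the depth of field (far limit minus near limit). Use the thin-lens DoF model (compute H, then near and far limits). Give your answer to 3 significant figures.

7.06 m

Hyperfocal distance H = f²/(N·c) + f = 56²/(2.5 × 0.016) + 56 = 3136/0.04 + 56 ≈ 78456.0 mm ≈ 78.46 m.
Near limit Dn = s·(H − f)/(H + s − 2f) = 16300 × (78456.0 − 56) / (78456.0 + 16300 − 2 × 56) = 16300 × 78400.0 / 94644.0 ≈ 13502.4 mm.
Far limit Df = s·(H − f)/(H − s) = 16300 × (78456.0 − 56) / (78456.0 − 16300) = 16300 × 78400.0 / 62156.0 ≈ 20559.9 mm.
Depth of field = Df − Dn = 20559.9 − 13502.4 ≈ 7057.5 mm ≈ 7.06 m.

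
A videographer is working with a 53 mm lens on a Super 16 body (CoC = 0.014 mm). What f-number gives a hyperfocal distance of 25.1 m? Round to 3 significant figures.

f/8.01

Rearrange H = f²/(N·c) + f for N: N = f² / ((H − f)·c).
N = 53² / ((25100 − 53) × 0.014) = 2809 / 350.7 ≈ 8.01.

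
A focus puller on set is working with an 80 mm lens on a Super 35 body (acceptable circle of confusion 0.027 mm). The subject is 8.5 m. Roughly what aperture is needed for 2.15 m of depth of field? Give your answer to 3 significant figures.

Write h = H − f = f²/(N·c). The thin-lens limits are Dn = s·h/(h + (s−f)) and Df = s·h/(h − (s−f)), so DoF = Df − Dn = 2·s·(s−f)·h / (h² − (s−f)²).
That is a quadratic in h: DoF·h² − 2·s·(s−f)·h − DoF·(s−f)² = 0 ⇒ h = (s−f)·(s + √(s² + DoF²)) / DoF = 8420 × (8500 + √(8500² + 2150²)) / 2150 = 8420 × (8500 + 8767.70) / 2150 ≈ 67625 mm.
Then N = f²/(c·h) = 80² / (0.027 × 67625) = 6400 / 1825.9 ≈ 3.51.

f/3.51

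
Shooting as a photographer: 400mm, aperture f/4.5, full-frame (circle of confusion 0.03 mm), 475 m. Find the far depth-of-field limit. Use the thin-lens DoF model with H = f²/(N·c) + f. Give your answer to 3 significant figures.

Hyperfocal distance H = f²/(N·c) + f = 400²/(4.5 × 0.03) + 400 = 160000/0.135 + 400 ≈ 1185585.2 mm ≈ 1186 m.
Far limit Df = s·(H − f)/(H − s) = 475000 × (1185585.2 − 400) / (1185585.2 − 475000) = 475000 × 1185185.2 / 710585.2 ≈ 792253 mm ≈ 792 m.

792 m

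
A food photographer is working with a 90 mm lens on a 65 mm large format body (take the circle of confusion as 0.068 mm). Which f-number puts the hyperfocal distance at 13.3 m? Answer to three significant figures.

f/9.02

Rearrange H = f²/(N·c) + f for N: N = f² / ((H − f)·c).
N = 90² / ((13300 − 90) × 0.068) = 8100 / 898.3 ≈ 9.02.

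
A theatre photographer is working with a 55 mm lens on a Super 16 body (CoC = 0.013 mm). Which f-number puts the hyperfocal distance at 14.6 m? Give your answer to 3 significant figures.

f/16

Rearrange H = f²/(N·c) + f for N: N = f² / ((H − f)·c).
N = 55² / ((14600 − 55) × 0.013) = 3025 / 189.1 ≈ 16.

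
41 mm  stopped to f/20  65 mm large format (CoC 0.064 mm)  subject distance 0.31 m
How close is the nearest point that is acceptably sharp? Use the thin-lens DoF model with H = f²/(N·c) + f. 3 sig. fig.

257 mm

Hyperfocal distance H = f²/(N·c) + f = 41²/(20 × 0.064) + 41 = 1681/1.28 + 41 ≈ 1354.3 mm ≈ 1.354 m.
Near limit Dn = s·(H − f)/(H + s − 2f) = 310 × (1354.3 − 41) / (1354.3 + 310 − 2 × 41) = 310 × 1313.3 / 1582.3 ≈ 257.30 mm.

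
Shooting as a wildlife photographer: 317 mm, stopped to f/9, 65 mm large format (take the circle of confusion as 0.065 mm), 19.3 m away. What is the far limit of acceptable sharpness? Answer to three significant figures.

Hyperfocal distance H = f²/(N·c) + f = 317²/(9 × 0.065) + 317 = 100489/0.585 + 317 ≈ 172093.1 mm ≈ 172.1 m.
Far limit Df = s·(H − f)/(H − s) = 19300 × (172093.1 − 317) / (172093.1 − 19300) = 19300 × 171776.1 / 152793.1 ≈ 21698 mm ≈ 21.7 m.

21.7 m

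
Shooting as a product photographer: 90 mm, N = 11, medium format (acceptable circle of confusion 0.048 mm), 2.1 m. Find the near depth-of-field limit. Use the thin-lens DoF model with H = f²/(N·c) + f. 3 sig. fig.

1.86 m

Hyperfocal distance H = f²/(N·c) + f = 90²/(11 × 0.048) + 90 = 8100/0.528 + 90 ≈ 15430.9 mm ≈ 15.43 m.
Near limit Dn = s·(H − f)/(H + s − 2f) = 2100 × (15430.9 − 90) / (15430.9 + 2100 − 2 × 90) = 2100 × 15340.9 / 17350.9 ≈ 1856.7 mm ≈ 1.86 m.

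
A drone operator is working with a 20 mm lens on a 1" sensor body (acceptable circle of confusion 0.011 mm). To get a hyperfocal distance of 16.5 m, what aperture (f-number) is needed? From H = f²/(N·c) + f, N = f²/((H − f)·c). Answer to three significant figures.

f/2.21

Rearrange H = f²/(N·c) + f for N: N = f² / ((H − f)·c).
N = 20² / ((16500 − 20) × 0.011) = 400 / 181.3 ≈ 2.21.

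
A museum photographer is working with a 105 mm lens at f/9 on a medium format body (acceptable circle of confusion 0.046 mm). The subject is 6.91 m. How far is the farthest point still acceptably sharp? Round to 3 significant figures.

9.28 m

Hyperfocal distance H = f²/(N·c) + f = 105²/(9 × 0.046) + 105 = 11025/0.414 + 105 ≈ 26735.4 mm ≈ 26.74 m.
Far limit Df = s·(H − f)/(H − s) = 6910 × (26735.4 − 105) / (26735.4 − 6910) = 6910 × 26630.4 / 19825.4 ≈ 9281.8 mm ≈ 9.28 m.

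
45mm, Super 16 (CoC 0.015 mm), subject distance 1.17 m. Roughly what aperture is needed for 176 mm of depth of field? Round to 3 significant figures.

Write h = H − f = f²/(N·c). The thin-lens limits are Dn = s·h/(h + (s−f)) and Df = s·h/(h − (s−f)), so DoF = Df − Dn = 2·s·(s−f)·h / (h² − (s−f)²).
That is a quadratic in h: DoF·h² − 2·s·(s−f)·h − DoF·(s−f)² = 0 ⇒ h = (s−f)·(s + √(s² + DoF²)) / DoF = 1125 × (1170 + √(1170² + 176²)) / 176 = 1125 × (1170 + 1183.16) / 176 ≈ 15042 mm.
Then N = f²/(c·h) = 45² / (0.015 × 15042) = 2025 / 225.62 ≈ 8.98.

f/8.98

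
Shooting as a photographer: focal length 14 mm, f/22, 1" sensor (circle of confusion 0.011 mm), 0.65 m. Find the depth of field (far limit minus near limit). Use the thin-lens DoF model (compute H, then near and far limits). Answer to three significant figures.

Hyperfocal distance H = f²/(N·c) + f = 14²/(22 × 0.011) + 14 = 196/0.242 + 14 ≈ 823.9 mm ≈ 0.824 m.
Near limit Dn = s·(H − f)/(H + s − 2f) = 650 × (823.9 − 14) / (823.9 + 650 − 2 × 14) = 650 × 809.9 / 1445.9 ≈ 364.1 mm.
Far limit Df = s·(H − f)/(H − s) = 650 × (823.9 − 14) / (823.9 − 650) = 650 × 809.9 / 173.9 ≈ 3027.0 mm.
Depth of field = Df − Dn = 3027.0 − 364.1 ≈ 2662.9 mm ≈ 2.66 m.

2.66 m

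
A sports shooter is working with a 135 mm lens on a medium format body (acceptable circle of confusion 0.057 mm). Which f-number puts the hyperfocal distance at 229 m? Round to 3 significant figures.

f/1.40

Rearrange H = f²/(N·c) + f for N: N = f² / ((H − f)·c).
N = 135² / ((229000 − 135) × 0.057) = 18225 / 13045 ≈ 1.40.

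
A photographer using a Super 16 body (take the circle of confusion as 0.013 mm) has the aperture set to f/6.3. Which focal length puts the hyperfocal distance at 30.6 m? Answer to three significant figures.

From H = f²/(N·c) + f, with f ≪ H: f ≈ √(H·N·c) = √(30600 × 6.3 × 0.013) = √2506.1 ≈ 50.06 mm.
Exact: f² + N·c·f − N·c·H = 0 ⇒ f = (−N·c + √((N·c)² + 4·N·c·H))/2 = (−0.0819 + √10025)/2 ≈ 50.020 mm ≈ 50.0 mm.

50.0 mm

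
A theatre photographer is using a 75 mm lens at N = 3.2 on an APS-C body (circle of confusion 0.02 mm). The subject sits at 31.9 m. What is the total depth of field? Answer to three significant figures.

26.6 m

Hyperfocal distance H = f²/(N·c) + f = 75²/(3.2 × 0.02) + 75 = 5625/0.064 + 75 ≈ 87965.6 mm ≈ 87.97 m.
Near limit Dn = s·(H − f)/(H + s − 2f) = 31900 × (87965.6 − 75) / (87965.6 + 31900 − 2 × 75) = 31900 × 87890.6 / 119715.6 ≈ 23420 mm.
Far limit Df = s·(H − f)/(H − s) = 31900 × (87965.6 − 75) / (87965.6 − 31900) = 31900 × 87890.6 / 56065.6 ≈ 50008 mm.
Depth of field = Df − Dn = 50008 − 23420 ≈ 26588 mm ≈ 26.6 m.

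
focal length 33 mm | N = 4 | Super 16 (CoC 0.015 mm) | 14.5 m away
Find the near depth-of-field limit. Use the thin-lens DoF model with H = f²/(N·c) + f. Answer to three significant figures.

8.07 m

Hyperfocal distance H = f²/(N·c) + f = 33²/(4 × 0.015) + 33 = 1089/0.06 + 33 ≈ 18183.0 mm ≈ 18.18 m.
Near limit Dn = s·(H − f)/(H + s − 2f) = 14500 × (18183.0 − 33) / (18183.0 + 14500 − 2 × 33) = 14500 × 18150.0 / 32617.0 ≈ 8068.6 mm ≈ 8.07 m.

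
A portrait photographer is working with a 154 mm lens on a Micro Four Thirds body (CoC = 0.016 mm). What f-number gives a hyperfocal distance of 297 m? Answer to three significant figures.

Rearrange H = f²/(N·c) + f for N: N = f² / ((H − f)·c).
N = 154² / ((297000 − 154) × 0.016) = 23716 / 4750 ≈ 4.99.

f/4.99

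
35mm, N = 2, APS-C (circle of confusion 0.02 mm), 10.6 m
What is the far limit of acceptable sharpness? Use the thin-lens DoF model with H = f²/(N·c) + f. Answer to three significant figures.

Hyperfocal distance H = f²/(N·c) + f = 35²/(2 × 0.02) + 35 = 1225/0.04 + 35 ≈ 30660.0 mm ≈ 30.66 m.
Far limit Df = s·(H − f)/(H − s) = 10600 × (30660.0 − 35) / (30660.0 − 10600) = 10600 × 30625.0 / 20060.0 ≈ 16183 mm ≈ 16.2 m.

16.2 m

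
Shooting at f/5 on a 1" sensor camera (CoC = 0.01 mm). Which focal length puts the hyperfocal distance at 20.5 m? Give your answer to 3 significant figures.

32.0 mm

From H = f²/(N·c) + f, with f ≪ H: f ≈ √(H·N·c) = √(20500 × 5 × 0.01) = √1025.0 ≈ 32.02 mm.
The +f correction barely moves this — solving exactly, f² + N·c·f − N·c·H = 0 ⇒ f = (−N·c + √((N·c)² + 4·N·c·H))/2 = (−0.05 + √4100.0)/2 ≈ 31.991 mm, so f ≈ 32.0 mm.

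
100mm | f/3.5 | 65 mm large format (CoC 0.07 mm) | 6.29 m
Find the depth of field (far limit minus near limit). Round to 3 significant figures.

1.95 m

Hyperfocal distance H = f²/(N·c) + f = 100²/(3.5 × 0.07) + 100 = 10000/0.245 + 100 ≈ 40916.3 mm ≈ 40.92 m.
Near limit Dn = s·(H − f)/(H + s − 2f) = 6290 × (40916.3 − 100) / (40916.3 + 6290 − 2 × 100) = 6290 × 40816.3 / 47006.3 ≈ 5461.7 mm.
Far limit Df = s·(H − f)/(H − s) = 6290 × (40916.3 − 100) / (40916.3 − 6290) = 6290 × 40816.3 / 34626.3 ≈ 7414.4 mm.
Depth of field = Df − Dn = 7414.4 − 5461.7 ≈ 1952.7 mm ≈ 1.95 m.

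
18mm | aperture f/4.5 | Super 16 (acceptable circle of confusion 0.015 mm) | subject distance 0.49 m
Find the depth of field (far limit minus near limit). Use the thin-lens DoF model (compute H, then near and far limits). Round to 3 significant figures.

97.3 mm

Hyperfocal distance H = f²/(N·c) + f = 18²/(4.5 × 0.015) + 18 = 324/0.0675 + 18 ≈ 4818.0 mm ≈ 4.818 m.
Near limit Dn = s·(H − f)/(H + s − 2f) = 490 × (4818.0 − 18) / (4818.0 + 490 − 2 × 18) = 490 × 4800.0 / 5272.0 ≈ 446.131 mm.
Far limit Df = s·(H − f)/(H − s) = 490 × (4818.0 − 18) / (4818.0 − 490) = 490 × 4800.0 / 4328.0 ≈ 543.438 mm.
Depth of field = Df − Dn = 543.438 − 446.131 ≈ 97.307 mm.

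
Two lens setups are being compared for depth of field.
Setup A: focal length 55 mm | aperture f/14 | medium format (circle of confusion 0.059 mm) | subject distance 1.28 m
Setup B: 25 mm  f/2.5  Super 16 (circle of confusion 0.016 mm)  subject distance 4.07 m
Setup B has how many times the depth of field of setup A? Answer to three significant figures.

Setup A: H = 55²/(14×0.059) + 55 ≈ 3717.2 mm; DoF = Df − Dn = 1923.35 − 959.16 ≈ 964.19 mm.
Setup B: H = 25²/(2.5×0.016) + 25 ≈ 15650.0 mm; DoF = Df − Dn = 5491.7 − 3233.0 ≈ 2258.7 mm.
Ratio = 2258.7 / 964.19 ≈ 2.34.

2.34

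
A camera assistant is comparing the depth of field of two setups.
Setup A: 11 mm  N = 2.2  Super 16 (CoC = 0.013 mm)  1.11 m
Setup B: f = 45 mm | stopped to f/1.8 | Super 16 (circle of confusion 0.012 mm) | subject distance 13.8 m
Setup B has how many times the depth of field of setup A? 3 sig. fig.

6.69

Setup A: H = 11²/(2.2×0.013) + 11 ≈ 4241.8 mm; DoF = Df − Dn = 1499.52 − 881.12 ≈ 618.40 mm.
Setup B: H = 45²/(1.8×0.012) + 45 ≈ 93795.0 mm; DoF = Df − Dn = 16172.9 − 12034.3 ≈ 4138.6 mm.
Ratio = 4138.6 / 618.40 ≈ 6.69.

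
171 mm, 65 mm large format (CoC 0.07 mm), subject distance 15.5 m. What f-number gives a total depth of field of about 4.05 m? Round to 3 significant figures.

Write h = H − f = f²/(N·c). The thin-lens limits are Dn = s·h/(h + (s−f)) and Df = s·h/(h − (s−f)), so DoF = Df − Dn = 2·s·(s−f)·h / (h² − (s−f)²).
That is a quadratic in h: DoF·h² − 2·s·(s−f)·h − DoF·(s−f)² = 0 ⇒ h = (s−f)·(s + √(s² + DoF²)) / DoF = 15329 × (15500 + √(15500² + 4050²)) / 4050 = 15329 × (15500 + 16020.4) / 4050 ≈ 119303 mm.
Then N = f²/(c·h) = 171² / (0.07 × 119303) = 29241 / 8351.2 ≈ 3.50.

f/3.50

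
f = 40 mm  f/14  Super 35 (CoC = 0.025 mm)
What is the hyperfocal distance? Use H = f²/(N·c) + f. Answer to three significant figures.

4.61 m

Hyperfocal distance H = f²/(N·c) + f = 40²/(14 × 0.025) + 40 = 1600/0.35 + 40 ≈ 4611.4 mm ≈ 4.61 m.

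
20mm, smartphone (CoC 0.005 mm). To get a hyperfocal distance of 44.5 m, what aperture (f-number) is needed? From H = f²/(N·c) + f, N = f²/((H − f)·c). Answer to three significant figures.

f/1.80

Rearrange H = f²/(N·c) + f for N: N = f² / ((H − f)·c).
N = 20² / ((44500 − 20) × 0.005) = 400 / 222.4 ≈ 1.80.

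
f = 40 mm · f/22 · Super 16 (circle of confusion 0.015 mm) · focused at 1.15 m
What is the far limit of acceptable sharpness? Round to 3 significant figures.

1.49 m

Hyperfocal distance H = f²/(N·c) + f = 40²/(22 × 0.015) + 40 = 1600/0.33 + 40 ≈ 4888.5 mm ≈ 4.888 m.
Far limit Df = s·(H − f)/(H − s) = 1150 × (4888.5 − 40) / (4888.5 − 1150) = 1150 × 4848.5 / 3738.5 ≈ 1491.4 mm ≈ 1.49 m.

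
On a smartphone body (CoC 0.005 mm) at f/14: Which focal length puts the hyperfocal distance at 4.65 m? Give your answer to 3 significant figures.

From H = f²/(N·c) + f, with f ≪ H: f ≈ √(H·N·c) = √(4650 × 14 × 0.005) = √325.50 ≈ 18.04 mm.
The +f correction barely moves this — solving exactly, f² + N·c·f − N·c·H = 0 ⇒ f = (−N·c + √((N·c)² + 4·N·c·H))/2 = (−0.07 + √1302.0)/2 ≈ 18.007 mm, so f ≈ 18.0 mm.

18.0 mm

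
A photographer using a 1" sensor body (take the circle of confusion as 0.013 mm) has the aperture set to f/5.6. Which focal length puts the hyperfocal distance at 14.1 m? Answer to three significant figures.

32.0 mm

From H = f²/(N·c) + f, with f ≪ H: f ≈ √(H·N·c) = √(14100 × 5.6 × 0.013) = √1026.5 ≈ 32.04 mm.
The +f correction barely moves this — solving exactly, f² + N·c·f − N·c·H = 0 ⇒ f = (−N·c + √((N·c)² + 4·N·c·H))/2 = (−0.0728 + √4105.9)/2 ≈ 32.002 mm, so f ≈ 32.0 mm.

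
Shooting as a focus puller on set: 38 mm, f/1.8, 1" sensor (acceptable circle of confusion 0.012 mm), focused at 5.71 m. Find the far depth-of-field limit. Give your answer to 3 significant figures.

Hyperfocal distance H = f²/(N·c) + f = 38²/(1.8 × 0.012) + 38 = 1444/0.0216 + 38 ≈ 66889.9 mm ≈ 66.89 m.
Far limit Df = s·(H − f)/(H − s) = 5710 × (66889.9 − 38) / (66889.9 − 5710) = 5710 × 66851.9 / 61179.9 ≈ 6239.4 mm ≈ 6.24 m.

6.24 m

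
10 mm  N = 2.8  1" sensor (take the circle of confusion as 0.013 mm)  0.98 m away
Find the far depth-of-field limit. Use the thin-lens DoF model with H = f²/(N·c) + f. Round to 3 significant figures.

1.51 m

Hyperfocal distance H = f²/(N·c) + f = 10²/(2.8 × 0.013) + 10 = 100/0.0364 + 10 ≈ 2757.3 mm ≈ 2.757 m.
Far limit Df = s·(H − f)/(H − s) = 980 × (2757.3 − 10) / (2757.3 − 980) = 980 × 2747.3 / 1777.3 ≈ 1514.9 mm ≈ 1.51 m.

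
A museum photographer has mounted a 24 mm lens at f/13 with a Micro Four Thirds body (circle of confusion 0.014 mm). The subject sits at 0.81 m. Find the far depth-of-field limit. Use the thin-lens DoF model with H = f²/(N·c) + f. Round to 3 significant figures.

1.08 m

Hyperfocal distance H = f²/(N·c) + f = 24²/(13 × 0.014) + 24 = 576/0.182 + 24 ≈ 3188.8 mm ≈ 3.189 m.
Far limit Df = s·(H − f)/(H − s) = 810 × (3188.8 − 24) / (3188.8 − 810) = 810 × 3164.8 / 2378.8 ≈ 1077.6 mm ≈ 1.08 m.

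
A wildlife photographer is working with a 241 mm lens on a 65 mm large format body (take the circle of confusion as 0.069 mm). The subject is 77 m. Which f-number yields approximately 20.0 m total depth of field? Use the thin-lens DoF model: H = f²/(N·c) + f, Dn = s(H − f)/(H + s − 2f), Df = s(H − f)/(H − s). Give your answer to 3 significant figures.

Write h = H − f = f²/(N·c). The thin-lens limits are Dn = s·h/(h + (s−f)) and Df = s·h/(h − (s−f)), so DoF = Df − Dn = 2·s·(s−f)·h / (h² − (s−f)²).
That is a quadratic in h: DoF·h² − 2·s·(s−f)·h − DoF·(s−f)² = 0 ⇒ h = (s−f)·(s + √(s² + DoF²)) / DoF = 76759 × (77000 + √(77000² + 20000²)) / 20000 = 76759 × (77000 + 79555.0) / 20000 ≈ 600850 mm.
Then N = f²/(c·h) = 241² / (0.069 × 600850) = 58081 / 41459 ≈ 1.40.

f/1.40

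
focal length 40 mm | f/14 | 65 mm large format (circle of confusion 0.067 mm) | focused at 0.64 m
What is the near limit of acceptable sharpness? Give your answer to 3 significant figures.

473 mm

Hyperfocal distance H = f²/(N·c) + f = 40²/(14 × 0.067) + 40 = 1600/0.938 + 40 ≈ 1745.8 mm ≈ 1.746 m.
Near limit Dn = s·(H − f)/(H + s − 2f) = 640 × (1745.8 − 40) / (1745.8 + 640 − 2 × 40) = 640 × 1705.8 / 2305.8 ≈ 473.46 mm.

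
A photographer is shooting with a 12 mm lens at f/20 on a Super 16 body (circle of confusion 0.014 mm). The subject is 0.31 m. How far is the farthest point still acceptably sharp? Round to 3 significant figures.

0.737 m

Hyperfocal distance H = f²/(N·c) + f = 12²/(20 × 0.014) + 12 = 144/0.28 + 12 ≈ 526.3 mm ≈ 0.526 m.
Far limit Df = s·(H − f)/(H − s) = 310 × (526.3 − 12) / (526.3 − 310) = 310 × 514.3 / 216.3 ≈ 737.12 mm ≈ 0.737 m.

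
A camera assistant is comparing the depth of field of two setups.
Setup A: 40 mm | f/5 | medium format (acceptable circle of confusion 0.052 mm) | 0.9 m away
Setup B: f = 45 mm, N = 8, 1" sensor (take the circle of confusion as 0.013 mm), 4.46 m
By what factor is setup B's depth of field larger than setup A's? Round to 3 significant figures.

8.31

Setup A: H = 40²/(5×0.052) + 40 ≈ 6193.8 mm; DoF = Df − Dn = 1046.21 − 789.65 ≈ 256.56 mm.
Setup B: H = 45²/(8×0.013) + 45 ≈ 19516.2 mm; DoF = Df − Dn = 5767.8 − 3635.6 ≈ 2132.2 mm.
Ratio = 2132.2 / 256.56 ≈ 8.31.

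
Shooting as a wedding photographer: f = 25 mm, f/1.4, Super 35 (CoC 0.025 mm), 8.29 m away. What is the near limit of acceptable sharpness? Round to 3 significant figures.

Hyperfocal distance H = f²/(N·c) + f = 25²/(1.4 × 0.025) + 25 = 625/0.035 + 25 ≈ 17882.1 mm ≈ 17.88 m.
Near limit Dn = s·(H − f)/(H + s − 2f) = 8290 × (17882.1 − 25) / (17882.1 + 8290 − 2 × 25) = 8290 × 17857.1 / 26122.1 ≈ 5667.1 mm ≈ 5.67 m.

5.67 m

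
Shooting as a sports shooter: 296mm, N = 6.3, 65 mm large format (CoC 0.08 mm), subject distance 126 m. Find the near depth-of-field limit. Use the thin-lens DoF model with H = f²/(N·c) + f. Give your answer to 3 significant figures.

Hyperfocal distance H = f²/(N·c) + f = 296²/(6.3 × 0.08) + 296 = 87616/0.504 + 296 ≈ 174137.3 mm ≈ 174.1 m.
Near limit Dn = s·(H − f)/(H + s − 2f) = 126000 × (174137.3 − 296) / (174137.3 + 126000 − 2 × 296) = 126000 × 173841.3 / 299545.3 ≈ 73124 mm ≈ 73.1 m.

73.1 m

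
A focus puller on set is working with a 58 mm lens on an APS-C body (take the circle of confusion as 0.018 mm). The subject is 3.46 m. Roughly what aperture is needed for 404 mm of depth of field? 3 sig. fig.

f/3.20

Write h = H − f = f²/(N·c). The thin-lens limits are Dn = s·h/(h + (s−f)) and Df = s·h/(h − (s−f)), so DoF = Df − Dn = 2·s·(s−f)·h / (h² − (s−f)²).
That is a quadratic in h: DoF·h² − 2·s·(s−f)·h − DoF·(s−f)² = 0 ⇒ h = (s−f)·(s + √(s² + DoF²)) / DoF = 3402 × (3460 + √(3460² + 404²)) / 404 = 3402 × (3460 + 3483.51) / 404 ≈ 58470 mm.
Then N = f²/(c·h) = 58² / (0.018 × 58470) = 3364 / 1052.5 ≈ 3.20.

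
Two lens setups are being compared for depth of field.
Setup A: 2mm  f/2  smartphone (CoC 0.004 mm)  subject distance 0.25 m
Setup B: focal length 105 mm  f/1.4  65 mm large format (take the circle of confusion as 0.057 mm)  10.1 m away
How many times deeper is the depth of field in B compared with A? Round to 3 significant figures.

Setup A: H = 2²/(2×0.004) + 2 ≈ 502.0 mm; DoF = Df − Dn = 496.03 − 167.11 ≈ 328.92 mm.
Setup B: H = 105²/(1.4×0.057) + 105 ≈ 138262.9 mm; DoF = Df − Dn = 10887.7 − 9418.6 ≈ 1469.1 mm.
Ratio = 1469.1 / 328.92 ≈ 4.47.

4.47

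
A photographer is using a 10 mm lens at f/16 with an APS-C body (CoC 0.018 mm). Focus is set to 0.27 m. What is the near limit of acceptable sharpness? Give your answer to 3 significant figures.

Hyperfocal distance H = f²/(N·c) + f = 10²/(16 × 0.018) + 10 = 100/0.288 + 10 ≈ 357.2 mm ≈ 0.357 m.
Near limit Dn = s·(H − f)/(H + s − 2f) = 270 × (357.2 − 10) / (357.2 + 270 − 2 × 10) = 270 × 347.2 / 607.2 ≈ 154.39 mm.

154 mm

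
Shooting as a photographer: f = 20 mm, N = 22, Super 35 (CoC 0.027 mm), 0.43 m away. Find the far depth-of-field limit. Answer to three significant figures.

Hyperfocal distance H = f²/(N·c) + f = 20²/(22 × 0.027) + 20 = 400/0.594 + 20 ≈ 693.4 mm ≈ 0.693 m.
Far limit Df = s·(H − f)/(H − s) = 430 × (693.4 − 20) / (693.4 − 430) = 430 × 673.4 / 263.4 ≈ 1099.3 mm ≈ 1.10 m.

1.10 m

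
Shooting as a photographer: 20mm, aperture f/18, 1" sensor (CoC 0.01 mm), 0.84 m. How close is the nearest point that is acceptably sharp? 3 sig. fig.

Hyperfocal distance H = f²/(N·c) + f = 20²/(18 × 0.01) + 20 = 400/0.18 + 20 ≈ 2242.2 mm ≈ 2.242 m.
Near limit Dn = s·(H − f)/(H + s − 2f) = 840 × (2242.2 − 20) / (2242.2 + 840 − 2 × 20) = 840 × 2222.2 / 3042.2 ≈ 613.59 mm ≈ 0.614 m.

0.614 m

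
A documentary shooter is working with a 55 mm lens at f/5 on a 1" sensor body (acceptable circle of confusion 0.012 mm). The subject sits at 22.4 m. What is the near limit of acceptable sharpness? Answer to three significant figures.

15.5 m

Hyperfocal distance H = f²/(N·c) + f = 55²/(5 × 0.012) + 55 = 3025/0.06 + 55 ≈ 50471.7 mm ≈ 50.47 m.
Near limit Dn = s·(H − f)/(H + s − 2f) = 22400 × (50471.7 − 55) / (50471.7 + 22400 − 2 × 55) = 22400 × 50416.7 / 72761.7 ≈ 15521 mm ≈ 15.5 m.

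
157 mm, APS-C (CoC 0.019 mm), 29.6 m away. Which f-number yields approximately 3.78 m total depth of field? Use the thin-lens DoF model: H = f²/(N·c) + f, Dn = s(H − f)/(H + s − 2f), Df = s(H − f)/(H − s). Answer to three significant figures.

f/2.80

Write h = H − f = f²/(N·c). The thin-lens limits are Dn = s·h/(h + (s−f)) and Df = s·h/(h − (s−f)), so DoF = Df − Dn = 2·s·(s−f)·h / (h² − (s−f)²).
That is a quadratic in h: DoF·h² − 2·s·(s−f)·h − DoF·(s−f)² = 0 ⇒ h = (s−f)·(s + √(s² + DoF²)) / DoF = 29443 × (29600 + √(29600² + 3780²)) / 3780 = 29443 × (29600 + 29840.4) / 3780 ≈ 462990 mm.
Then N = f²/(c·h) = 157² / (0.019 × 462990) = 24649 / 8796.8 ≈ 2.80.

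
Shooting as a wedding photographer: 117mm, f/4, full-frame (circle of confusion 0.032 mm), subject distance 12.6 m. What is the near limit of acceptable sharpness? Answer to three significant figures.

11.3 m

Hyperfocal distance H = f²/(N·c) + f = 117²/(4 × 0.032) + 117 = 13689/0.128 + 117 ≈ 107062.3 mm ≈ 107.1 m.
Near limit Dn = s·(H − f)/(H + s − 2f) = 12600 × (107062.3 − 117) / (107062.3 + 12600 − 2 × 117) = 12600 × 106945.3 / 119428.3 ≈ 11283 mm ≈ 11.3 m.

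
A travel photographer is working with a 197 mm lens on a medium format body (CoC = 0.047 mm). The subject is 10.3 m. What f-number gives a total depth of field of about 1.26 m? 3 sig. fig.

Write h = H − f = f²/(N·c). The thin-lens limits are Dn = s·h/(h + (s−f)) and Df = s·h/(h − (s−f)), so DoF = Df − Dn = 2·s·(s−f)·h / (h² − (s−f)²).
That is a quadratic in h: DoF·h² − 2·s·(s−f)·h − DoF·(s−f)² = 0 ⇒ h = (s−f)·(s + √(s² + DoF²)) / DoF = 10103 × (10300 + √(10300² + 1260²)) / 1260 = 10103 × (10300 + 10376.8) / 1260 ≈ 165792 mm.
Then N = f²/(c·h) = 197² / (0.047 × 165792) = 38809 / 7792.2 ≈ 4.98.

f/4.98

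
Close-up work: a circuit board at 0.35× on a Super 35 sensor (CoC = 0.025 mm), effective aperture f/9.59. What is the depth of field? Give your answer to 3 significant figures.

3.91 mm

At magnification m, DoF ≈ 2·N_eff·c/m² = 2 × 9.59 × 0.025 / 0.35² = 0.4795 / 0.1225 ≈ 3.91 mm.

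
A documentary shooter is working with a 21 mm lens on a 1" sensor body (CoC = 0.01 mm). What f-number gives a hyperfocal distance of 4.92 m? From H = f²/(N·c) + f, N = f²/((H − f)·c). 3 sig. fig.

Rearrange H = f²/(N·c) + f for N: N = f² / ((H − f)·c).
N = 21² / ((4920 − 21) × 0.01) = 441 / 48.99 ≈ 9.

f/9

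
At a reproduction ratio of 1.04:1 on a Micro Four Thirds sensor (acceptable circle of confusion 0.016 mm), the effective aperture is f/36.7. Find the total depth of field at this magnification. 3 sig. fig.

1.09 mm

At magnification m, DoF ≈ 2·N_eff·c/m² = 2 × 36.7 × 0.016 / 1.04² = 1.174 / 1.082 ≈ 1.09 mm.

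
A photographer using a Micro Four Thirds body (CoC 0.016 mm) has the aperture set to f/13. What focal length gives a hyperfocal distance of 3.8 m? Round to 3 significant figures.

28.0 mm

From H = f²/(N·c) + f, with f ≪ H: f ≈ √(H·N·c) = √(3800 × 13 × 0.016) = √790.40 ≈ 28.11 mm.
Exact: f² + N·c·f − N·c·H = 0 ⇒ f = (−N·c + √((N·c)² + 4·N·c·H))/2 = (−0.208 + √3161.6)/2 ≈ 28.010 mm ≈ 28.0 mm.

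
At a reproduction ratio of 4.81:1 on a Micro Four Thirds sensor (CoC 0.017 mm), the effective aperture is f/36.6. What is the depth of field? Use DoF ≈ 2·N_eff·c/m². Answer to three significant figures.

0.0538 mm

At magnification m, DoF ≈ 2·N_eff·c/m² = 2 × 36.6 × 0.017 / 4.81² = 1.244 / 23.14 ≈ 0.0538 mm.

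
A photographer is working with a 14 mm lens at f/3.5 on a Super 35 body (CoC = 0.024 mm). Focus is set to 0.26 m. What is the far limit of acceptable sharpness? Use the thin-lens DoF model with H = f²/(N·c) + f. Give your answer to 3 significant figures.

Hyperfocal distance H = f²/(N·c) + f = 14²/(3.5 × 0.024) + 14 = 196/0.084 + 14 ≈ 2347.3 mm ≈ 2.347 m.
Far limit Df = s·(H − f)/(H − s) = 260 × (2347.3 − 14) / (2347.3 − 260) = 260 × 2333.3 / 2087.3 ≈ 290.64 mm.

291 mm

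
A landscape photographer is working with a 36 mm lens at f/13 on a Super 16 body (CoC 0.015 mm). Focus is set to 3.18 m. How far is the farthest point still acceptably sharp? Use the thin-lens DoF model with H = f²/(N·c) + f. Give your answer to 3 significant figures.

6.03 m

Hyperfocal distance H = f²/(N·c) + f = 36²/(13 × 0.015) + 36 = 1296/0.195 + 36 ≈ 6682.2 mm ≈ 6.682 m.
Far limit Df = s·(H − f)/(H − s) = 3180 × (6682.2 − 36) / (6682.2 − 3180) = 3180 × 6646.2 / 3502.2 ≈ 6034.8 mm ≈ 6.03 m.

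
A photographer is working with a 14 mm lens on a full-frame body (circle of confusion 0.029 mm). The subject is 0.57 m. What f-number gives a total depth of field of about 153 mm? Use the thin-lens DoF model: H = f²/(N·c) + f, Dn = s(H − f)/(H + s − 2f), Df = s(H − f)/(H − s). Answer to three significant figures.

f/1.60

Write h = H − f = f²/(N·c). The thin-lens limits are Dn = s·h/(h + (s−f)) and Df = s·h/(h − (s−f)), so DoF = Df − Dn = 2·s·(s−f)·h / (h² − (s−f)²).
That is a quadratic in h: DoF·h² − 2·s·(s−f)·h − DoF·(s−f)² = 0 ⇒ h = (s−f)·(s + √(s² + DoF²)) / DoF = 556 × (570 + √(570² + 153²)) / 153 = 556 × (570 + 590.177) / 153 ≈ 4216.1 mm.
Then N = f²/(c·h) = 14² / (0.029 × 4216.1) = 196 / 122.27 ≈ 1.60.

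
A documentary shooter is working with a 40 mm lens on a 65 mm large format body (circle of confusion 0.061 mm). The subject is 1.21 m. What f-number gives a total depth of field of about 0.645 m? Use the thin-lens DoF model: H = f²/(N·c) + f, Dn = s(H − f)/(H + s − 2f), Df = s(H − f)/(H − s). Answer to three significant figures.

f/5.60

Write h = H − f = f²/(N·c). The thin-lens limits are Dn = s·h/(h + (s−f)) and Df = s·h/(h − (s−f)), so DoF = Df − Dn = 2·s·(s−f)·h / (h² − (s−f)²).
That is a quadratic in h: DoF·h² − 2·s·(s−f)·h − DoF·(s−f)² = 0 ⇒ h = (s−f)·(s + √(s² + DoF²)) / DoF = 1170 × (1210 + √(1210² + 645²)) / 645 = 1170 × (1210 + 1371.18) / 645 ≈ 4682.1 mm.
Then N = f²/(c·h) = 40² / (0.061 × 4682.1) = 1600 / 285.61 ≈ 5.60.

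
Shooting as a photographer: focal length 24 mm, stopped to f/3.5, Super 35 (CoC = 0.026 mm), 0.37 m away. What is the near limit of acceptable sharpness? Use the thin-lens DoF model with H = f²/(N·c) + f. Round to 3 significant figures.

351 mm

Hyperfocal distance H = f²/(N·c) + f = 24²/(3.5 × 0.026) + 24 = 576/0.091 + 24 ≈ 6353.7 mm ≈ 6.354 m.
Near limit Dn = s·(H − f)/(H + s − 2f) = 370 × (6353.7 − 24) / (6353.7 + 370 − 2 × 24) = 370 × 6329.7 / 6675.7 ≈ 350.82 mm.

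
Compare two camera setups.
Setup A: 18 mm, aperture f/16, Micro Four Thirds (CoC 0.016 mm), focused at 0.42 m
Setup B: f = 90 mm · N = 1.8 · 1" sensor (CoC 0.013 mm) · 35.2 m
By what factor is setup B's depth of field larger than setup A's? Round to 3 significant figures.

Setup A: H = 18²/(16×0.016) + 18 ≈ 1283.6 mm; DoF = Df − Dn = 615.50 − 318.75 ≈ 296.75 mm.
Setup B: H = 90²/(1.8×0.013) + 90 ≈ 346243.8 mm; DoF = Df − Dn = 39173.3 − 31958.5 ≈ 7214.8 mm.
Ratio = 7214.8 / 296.75 ≈ 24.3.

24.3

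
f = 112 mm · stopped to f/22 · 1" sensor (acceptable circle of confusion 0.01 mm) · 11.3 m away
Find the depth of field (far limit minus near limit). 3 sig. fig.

4.61 m

Hyperfocal distance H = f²/(N·c) + f = 112²/(22 × 0.01) + 112 = 12544/0.22 + 112 ≈ 57130.2 mm ≈ 57.13 m.
Near limit Dn = s·(H − f)/(H + s − 2f) = 11300 × (57130.2 − 112) / (57130.2 + 11300 − 2 × 112) = 11300 × 57018.2 / 68206.2 ≈ 9446.4 mm.
Far limit Df = s·(H − f)/(H − s) = 11300 × (57130.2 − 112) / (57130.2 − 11300) = 11300 × 57018.2 / 45830.2 ≈ 14058.5 mm.
Depth of field = Df − Dn = 14058.5 − 9446.4 ≈ 4612.1 mm ≈ 4.61 m.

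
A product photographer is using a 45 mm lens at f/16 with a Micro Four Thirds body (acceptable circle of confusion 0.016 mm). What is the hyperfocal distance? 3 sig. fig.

Hyperfocal distance H = f²/(N·c) + f = 45²/(16 × 0.016) + 45 = 2025/0.256 + 45 ≈ 7955.2 mm ≈ 7.96 m.

7.96 m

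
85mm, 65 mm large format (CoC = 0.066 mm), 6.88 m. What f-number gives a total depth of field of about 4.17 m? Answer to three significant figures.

Write h = H − f = f²/(N·c). The thin-lens limits are Dn = s·h/(h + (s−f)) and Df = s·h/(h − (s−f)), so DoF = Df − Dn = 2·s·(s−f)·h / (h² − (s−f)²).
That is a quadratic in h: DoF·h² − 2·s·(s−f)·h − DoF·(s−f)² = 0 ⇒ h = (s−f)·(s + √(s² + DoF²)) / DoF = 6795 × (6880 + √(6880² + 4170²)) / 4170 = 6795 × (6880 + 8045.08) / 4170 ≈ 24320 mm.
Then N = f²/(c·h) = 85² / (0.066 × 24320) = 7225 / 1605.1 ≈ 4.50.

f/4.50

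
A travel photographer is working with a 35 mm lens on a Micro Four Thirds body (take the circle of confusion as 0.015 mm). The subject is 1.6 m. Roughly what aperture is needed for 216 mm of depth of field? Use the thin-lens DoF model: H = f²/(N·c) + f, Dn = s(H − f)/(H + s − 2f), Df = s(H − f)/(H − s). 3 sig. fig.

Write h = H − f = f²/(N·c). The thin-lens limits are Dn = s·h/(h + (s−f)) and Df = s·h/(h − (s−f)), so DoF = Df − Dn = 2·s·(s−f)·h / (h² − (s−f)²).
That is a quadratic in h: DoF·h² − 2·s·(s−f)·h − DoF·(s−f)² = 0 ⇒ h = (s−f)·(s + √(s² + DoF²)) / DoF = 1565 × (1600 + √(1600² + 216²)) / 216 = 1565 × (1600 + 1614.51) / 216 ≈ 23290 mm.
Then N = f²/(c·h) = 35² / (0.015 × 23290) = 1225 / 349.36 ≈ 3.51.

f/3.51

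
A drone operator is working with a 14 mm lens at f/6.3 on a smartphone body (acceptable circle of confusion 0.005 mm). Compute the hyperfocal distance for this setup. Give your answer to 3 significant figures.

Hyperfocal distance H = f²/(N·c) + f = 14²/(6.3 × 0.005) + 14 = 196/0.0315 + 14 ≈ 6236.2 mm ≈ 6.24 m.

6.24 m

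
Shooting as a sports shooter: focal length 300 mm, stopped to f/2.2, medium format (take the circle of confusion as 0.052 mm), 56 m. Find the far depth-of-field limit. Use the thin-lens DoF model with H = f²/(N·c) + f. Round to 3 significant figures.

60.3 m

Hyperfocal distance H = f²/(N·c) + f = 300²/(2.2 × 0.052) + 300 = 90000/0.1144 + 300 ≈ 787013.3 mm ≈ 787.0 m.
Far limit Df = s·(H − f)/(H − s) = 56000 × (787013.3 − 300) / (787013.3 − 56000) = 56000 × 786713.3 / 731013.3 ≈ 60267 mm ≈ 60.3 m.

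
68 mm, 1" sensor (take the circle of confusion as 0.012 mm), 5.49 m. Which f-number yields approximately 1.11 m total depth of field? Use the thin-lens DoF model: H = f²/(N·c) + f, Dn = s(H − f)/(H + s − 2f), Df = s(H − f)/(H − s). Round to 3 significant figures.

f/7.11

Write h = H − f = f²/(N·c). The thin-lens limits are Dn = s·h/(h + (s−f)) and Df = s·h/(h − (s−f)), so DoF = Df − Dn = 2·s·(s−f)·h / (h² − (s−f)²).
That is a quadratic in h: DoF·h² − 2·s·(s−f)·h − DoF·(s−f)² = 0 ⇒ h = (s−f)·(s + √(s² + DoF²)) / DoF = 5422 × (5490 + √(5490² + 1110²)) / 1110 = 5422 × (5490 + 5601.09) / 1110 ≈ 54176 mm.
Then N = f²/(c·h) = 68² / (0.012 × 54176) = 4624 / 650.12 ≈ 7.11.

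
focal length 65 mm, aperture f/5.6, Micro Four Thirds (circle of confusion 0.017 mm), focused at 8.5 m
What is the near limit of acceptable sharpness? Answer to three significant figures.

Hyperfocal distance H = f²/(N·c) + f = 65²/(5.6 × 0.017) + 65 = 4225/0.0952 + 65 ≈ 44445.3 mm ≈ 44.45 m.
Near limit Dn = s·(H − f)/(H + s − 2f) = 8500 × (44445.3 − 65) / (44445.3 + 8500 − 2 × 65) = 8500 × 44380.3 / 52815.3 ≈ 7142.5 mm ≈ 7.14 m.

7.14 m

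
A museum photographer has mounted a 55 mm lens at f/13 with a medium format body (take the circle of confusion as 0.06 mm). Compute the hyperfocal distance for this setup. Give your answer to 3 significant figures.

3.93 m

Hyperfocal distance H = f²/(N·c) + f = 55²/(13 × 0.06) + 55 = 3025/0.78 + 55 ≈ 3933.2 mm ≈ 3.93 m.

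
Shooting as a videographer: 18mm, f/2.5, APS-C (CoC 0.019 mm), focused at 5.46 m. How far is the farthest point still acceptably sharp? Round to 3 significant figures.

Hyperfocal distance H = f²/(N·c) + f = 18²/(2.5 × 0.019) + 18 = 324/0.0475 + 18 ≈ 6839.1 mm ≈ 6.839 m.
Far limit Df = s·(H − f)/(H − s) = 5460 × (6839.1 − 18) / (6839.1 − 5460) = 5460 × 6821.1 / 1379.1 ≈ 27006 mm ≈ 27.0 m.

27.0 m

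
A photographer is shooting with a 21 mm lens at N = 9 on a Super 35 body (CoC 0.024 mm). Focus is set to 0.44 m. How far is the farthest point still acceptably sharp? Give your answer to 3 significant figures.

Hyperfocal distance H = f²/(N·c) + f = 21²/(9 × 0.024) + 21 = 441/0.216 + 21 ≈ 2062.7 mm ≈ 2.063 m.
Far limit Df = s·(H − f)/(H − s) = 440 × (2062.7 − 21) / (2062.7 − 440) = 440 × 2041.7 / 1622.7 ≈ 553.62 mm ≈ 0.554 m.

0.554 m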